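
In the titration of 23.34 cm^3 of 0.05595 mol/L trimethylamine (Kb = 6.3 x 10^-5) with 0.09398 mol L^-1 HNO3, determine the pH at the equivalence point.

5.63

n((CH3)3N) = 0.05595 x 0.02334 = 0.001306 mol; V(HNO3) at equivalence = 0.001306/0.09398 = 0.01390 L.
At equivalence the base is fully converted to (CH3)3NH+; total volume = 0.03724 L, so [(CH3)3NH+] = 0.001306/0.03724 = 0.03507 M.
Ka((CH3)3NH+) = Kw/Kb = 1.0e-14 / 6.3 x 10^-5 = 1.59e-10.
[H^+] = sqrt(Ka x [(CH3)3NH+]) = sqrt(1.59e-10 x 0.03507) = 2.36e-6 M.
pH = -log(2.36e-6) = 5.63.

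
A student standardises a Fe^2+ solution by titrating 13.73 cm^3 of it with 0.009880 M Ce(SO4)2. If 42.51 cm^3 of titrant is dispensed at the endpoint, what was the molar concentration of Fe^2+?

n(Ce(SO4)2) = 0.009880 x 0.04251 = 0.0004200 mol.
From the balanced equation, 1 mol Ce(SO4)2 reacts with 1 mol Fe^2+, so n(Fe^2+) = 0.0004200 x 1/1 = 0.0004200 mol.
[Fe^2+] = 0.0004200 / 0.01373 L = 0.0306 M.

0.0306 M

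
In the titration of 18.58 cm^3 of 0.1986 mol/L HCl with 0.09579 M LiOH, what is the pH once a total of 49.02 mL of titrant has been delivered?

n(acid) = 0.1986 x 0.01858 = 0.003690 mol; n(LiOH) added = 0.09579 x 0.04902 = 0.004696 mol.
Base is in excess by 0.004696 - 0.003690 = 0.001006 mol in a total volume of 0.06760 L.
[OH^-] = 0.001006/0.06760 = 0.01488 M, so pOH = 1.83 and pH = 14.00 - 1.83 = 12.17.

12.17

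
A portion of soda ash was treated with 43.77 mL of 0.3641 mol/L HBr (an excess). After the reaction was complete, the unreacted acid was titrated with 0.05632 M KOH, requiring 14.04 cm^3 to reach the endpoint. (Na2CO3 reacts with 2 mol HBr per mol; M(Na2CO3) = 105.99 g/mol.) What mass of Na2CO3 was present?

0.803 g

Total n(HBr) added = 0.3641 x 0.04377 = 0.01594 mol.
n(KOH) used = 0.05632 x 0.01404 = 0.0007907 mol, which equals the excess n(HBr).
So n(HBr) consumed by the sample = 0.01594 - 0.0007907 = 0.01515 mol.
n(Na2CO3) = 0.01515 / 2 = 0.007573 mol.
mass = 0.007573 mol x 105.99 g/mol = 0.803 g.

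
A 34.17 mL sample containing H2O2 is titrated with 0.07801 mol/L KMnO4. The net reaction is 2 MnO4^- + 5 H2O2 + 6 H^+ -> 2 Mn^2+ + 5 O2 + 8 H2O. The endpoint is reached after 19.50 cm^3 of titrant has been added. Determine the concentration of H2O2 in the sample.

0.111 M

n(KMnO4) = 0.07801 x 0.01950 = 0.001521 mol.
From the balanced equation, 2 mol KMnO4 reacts with 5 mol H2O2, so n(H2O2) = 0.001521 x 5/2 = 0.003803 mol.
[H2O2] = 0.003803 / 0.03417 L = 0.111 M.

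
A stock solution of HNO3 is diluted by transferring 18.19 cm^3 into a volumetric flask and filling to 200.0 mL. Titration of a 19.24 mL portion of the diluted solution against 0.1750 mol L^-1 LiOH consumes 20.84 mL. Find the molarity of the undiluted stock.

2.08 M

n(LiOH) = 0.1750 x 0.02084 = 0.003647 mol.
n(HNO3) in the aliquot = 0.003647 mol.
[diluted HNO3] = 0.003647 / 0.01924 = 0.1896 M.
Dilution factor = 200.0/18.19 = 11.00, so [stock] = 0.1896 x 11.00 = 2.08 M.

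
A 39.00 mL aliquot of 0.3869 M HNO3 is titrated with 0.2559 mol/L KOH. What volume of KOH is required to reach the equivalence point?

n(HNO3) = 0.3869 mol/L x 0.03900 L = 0.01509 mol.
At equivalence n(KOH) = n(HNO3) = 0.01509 mol.
V(KOH) = 0.01509 / 0.2559 = 0.05896 L = 59.0 mL.

59.0 mL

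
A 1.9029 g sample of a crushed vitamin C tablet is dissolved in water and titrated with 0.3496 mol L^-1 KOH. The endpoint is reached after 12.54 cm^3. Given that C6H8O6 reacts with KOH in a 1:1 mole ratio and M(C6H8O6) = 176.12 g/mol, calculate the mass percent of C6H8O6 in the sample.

40.6%

n(KOH) = 0.3496 x 0.01254 = 0.004384 mol.
n(C6H8O6) = 0.004384 / 1 = 0.004384 mol.
mass of C6H8O6 = 0.004384 x 176.12 = 0.7721 g.
% purity = 0.7721 / 1.9029 x 100 = 40.6%.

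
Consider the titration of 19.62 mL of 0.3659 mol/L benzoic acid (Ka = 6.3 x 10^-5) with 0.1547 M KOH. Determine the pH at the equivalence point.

n(C6H5COOH) = 0.3659 x 0.01962 = 0.007179 mol; V(KOH) at equivalence = 0.007179/0.1547 = 0.04641 L.
At equivalence all the acid is converted to C6H5COO-; total volume = 0.01962 + 0.04641 = 0.06603 L, so [C6H5COO-] = 0.007179/0.06603 = 0.1087 M.
Kb = Kw/Ka = 1.0e-14 / 6.3 x 10^-5 = 1.59e-10.
[OH^-] = sqrt(Kb x [C6H5COO-]) = sqrt(1.59e-10 x 0.1087) = 4.15e-6 M.
pOH = 5.38, so pH = 14.00 - 5.38 = 8.62.

8.62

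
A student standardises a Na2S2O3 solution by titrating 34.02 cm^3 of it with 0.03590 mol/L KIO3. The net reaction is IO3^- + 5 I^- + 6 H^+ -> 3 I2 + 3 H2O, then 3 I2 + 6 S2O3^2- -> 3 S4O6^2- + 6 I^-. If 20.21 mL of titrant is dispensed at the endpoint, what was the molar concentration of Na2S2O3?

0.128 M

n(KIO3) = 0.03590 x 0.02021 = 0.0007255 mol.
From the balanced equation, 1 mol KIO3 reacts with 6 mol Na2S2O3, so n(Na2S2O3) = 0.0007255 x 6/1 = 0.004353 mol.
[Na2S2O3] = 0.004353 / 0.03402 L = 0.128 M.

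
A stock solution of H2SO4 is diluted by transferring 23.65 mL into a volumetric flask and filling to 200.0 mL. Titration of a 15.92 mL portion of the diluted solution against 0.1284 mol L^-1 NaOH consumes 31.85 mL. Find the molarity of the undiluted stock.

1.09 M

n(NaOH) = 0.1284 x 0.03185 = 0.004090 mol.
n(H2SO4) in the aliquot = 0.004090 x 1/2 = 0.002045 mol.
[diluted H2SO4] = 0.002045 / 0.01592 = 0.1284 M.
Dilution factor = 200.0/23.65 = 8.457, so [stock] = 0.1284 x 8.457 = 1.09 M.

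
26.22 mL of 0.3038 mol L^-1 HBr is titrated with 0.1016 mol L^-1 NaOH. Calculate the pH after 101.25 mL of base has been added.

n(acid) = 0.3038 x 0.02622 = 0.007966 mol; n(NaOH) added = 0.1016 x 0.1013 = 0.01029 mol.
Base is in excess by 0.01029 - 0.007966 = 0.002321 mol in a total volume of 0.1275 L.
[OH^-] = 0.002321/0.1275 = 0.01821 M, so pOH = 1.74 and pH = 14.00 - 1.74 = 12.26.

12.26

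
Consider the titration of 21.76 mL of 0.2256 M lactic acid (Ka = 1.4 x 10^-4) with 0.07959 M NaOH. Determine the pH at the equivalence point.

n(HC3H5O3) = 0.2256 x 0.02176 = 0.004909 mol; V(NaOH) at equivalence = 0.004909/0.07959 = 0.06168 L.
At equivalence all the acid is converted to C3H5O3-; total volume = 0.02176 + 0.06168 = 0.08344 L, so [C3H5O3-] = 0.004909/0.08344 = 0.05883 M.
Kb = Kw/Ka = 1.0e-14 / 1.4 x 10^-4 = 7.14e-11.
[OH^-] = sqrt(Kb x [C3H5O3-]) = sqrt(7.14e-11 x 0.05883) = 2.05e-6 M.
pOH = 5.69, so pH = 14.00 - 5.69 = 8.31.

8.31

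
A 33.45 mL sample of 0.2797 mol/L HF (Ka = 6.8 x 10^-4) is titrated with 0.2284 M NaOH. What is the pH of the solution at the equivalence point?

8.13

n(HF) = 0.2797 x 0.03345 = 0.009356 mol; V(NaOH) at equivalence = 0.009356/0.2284 = 0.04096 L.
At equivalence all the acid is converted to F-; total volume = 0.03345 + 0.04096 = 0.07441 L, so [F-] = 0.009356/0.07441 = 0.1257 M.
Kb = Kw/Ka = 1.0e-14 / 6.8 x 10^-4 = 1.47e-11.
[OH^-] = sqrt(Kb x [F-]) = sqrt(1.47e-11 x 0.1257) = 1.36e-6 M.
pOH = 5.87, so pH = 14.00 - 5.87 = 8.13.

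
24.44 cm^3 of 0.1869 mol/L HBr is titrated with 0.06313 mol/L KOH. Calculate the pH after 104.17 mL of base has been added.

12.19

n(acid) = 0.1869 x 0.02444 = 0.004568 mol; n(KOH) added = 0.06313 x 0.1042 = 0.006576 mol.
Base is in excess by 0.006576 - 0.004568 = 0.002008 mol in a total volume of 0.1286 L.
[OH^-] = 0.002008/0.1286 = 0.01562 M, so pOH = 1.81 and pH = 14.00 - 1.81 = 12.19.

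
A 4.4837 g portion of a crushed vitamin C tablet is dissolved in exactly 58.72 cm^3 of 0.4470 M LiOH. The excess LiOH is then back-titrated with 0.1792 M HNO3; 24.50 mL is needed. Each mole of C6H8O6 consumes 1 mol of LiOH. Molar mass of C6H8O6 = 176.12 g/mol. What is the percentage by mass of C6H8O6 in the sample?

Total n(LiOH) added = 0.4470 x 0.05872 = 0.02625 mol.
n(HNO3) used = 0.1792 x 0.02450 = 0.004390 mol, which equals the excess n(LiOH).
So n(LiOH) consumed by the sample = 0.02625 - 0.004390 = 0.02186 mol.
n(C6H8O6) = 0.02186 / 1 = 0.02186 mol.
mass C6H8O6 = 0.02186 x 176.12 = 3.850 g, so %C6H8O6 = 3.850/4.4837 x 100 = 85.9%.

85.9%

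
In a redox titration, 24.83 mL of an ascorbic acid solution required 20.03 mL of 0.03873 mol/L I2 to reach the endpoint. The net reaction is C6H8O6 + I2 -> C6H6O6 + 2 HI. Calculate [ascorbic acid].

0.0312 M

n(I2) = 0.03873 x 0.02003 = 0.0007758 mol.
From the balanced equation, 1 mol I2 reacts with 1 mol ascorbic acid, so n(ascorbic acid) = 0.0007758 x 1/1 = 0.0007758 mol.
[ascorbic acid] = 0.0007758 / 0.02483 L = 0.0312 M.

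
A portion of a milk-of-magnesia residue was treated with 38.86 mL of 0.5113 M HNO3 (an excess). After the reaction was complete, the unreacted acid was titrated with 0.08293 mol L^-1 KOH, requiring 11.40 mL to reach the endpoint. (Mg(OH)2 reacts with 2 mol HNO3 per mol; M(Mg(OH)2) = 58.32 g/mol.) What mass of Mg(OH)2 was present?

0.552 g

Total n(HNO3) added = 0.5113 x 0.03886 = 0.01987 mol.
n(KOH) used = 0.08293 x 0.01140 = 0.0009454 mol, which equals the excess n(HNO3).
So n(HNO3) consumed by the sample = 0.01987 - 0.0009454 = 0.01892 mol.
n(Mg(OH)2) = 0.01892 / 2 = 0.009462 mol.
mass = 0.009462 mol x 58.32 g/mol = 0.552 g.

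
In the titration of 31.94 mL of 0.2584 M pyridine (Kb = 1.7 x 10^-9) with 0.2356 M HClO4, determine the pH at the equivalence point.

3.07

n(C5H5N) = 0.2584 x 0.03194 = 0.008253 mol; V(HClO4) at equivalence = 0.008253/0.2356 = 0.03503 L.
At equivalence the base is fully converted to C5H5NH+; total volume = 0.06697 L, so [C5H5NH+] = 0.008253/0.06697 = 0.1232 M.
Ka(C5H5NH+) = Kw/Kb = 1.0e-14 / 1.7 x 10^-9 = 5.88e-6.
[H^+] = sqrt(Ka x [C5H5NH+]) = sqrt(5.88e-6 x 0.1232) = 0.000851 M.
pH = -log(0.000851) = 3.07.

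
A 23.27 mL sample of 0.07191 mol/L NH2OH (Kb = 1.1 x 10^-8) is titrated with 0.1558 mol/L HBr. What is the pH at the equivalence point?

n(NH2OH) = 0.07191 x 0.02327 = 0.001673 mol; V(HBr) at equivalence = 0.001673/0.1558 = 0.01074 L.
At equivalence the base is fully converted to NH3OH+; total volume = 0.03401 L, so [NH3OH+] = 0.001673/0.03401 = 0.04920 M.
Ka(NH3OH+) = Kw/Kb = 1.0e-14 / 1.1 x 10^-8 = 9.09e-7.
[H^+] = sqrt(Ka x [NH3OH+]) = sqrt(9.09e-7 x 0.04920) = 0.000211 M.
pH = -log(0.000211) = 3.67.

3.67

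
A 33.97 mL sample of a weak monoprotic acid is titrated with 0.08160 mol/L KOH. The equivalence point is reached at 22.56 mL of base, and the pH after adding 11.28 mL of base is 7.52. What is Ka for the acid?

11.28 mL is half of the equivalence volume, so this is the half-equivalence point where [HA] = [A^-].
At half-equivalence pH = pKa, so pKa = 7.52.
Ka = 10^(-7.52) = 3.0 x 10^-8.

3.0 x 10^-8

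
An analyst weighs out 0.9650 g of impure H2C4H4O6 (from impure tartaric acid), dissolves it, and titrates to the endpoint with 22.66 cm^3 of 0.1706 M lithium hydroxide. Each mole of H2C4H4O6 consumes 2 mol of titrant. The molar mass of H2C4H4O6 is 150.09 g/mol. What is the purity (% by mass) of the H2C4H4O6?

30.1%

n(LiOH) = 0.1706 x 0.02266 = 0.003866 mol.
n(H2C4H4O6) = 0.003866 / 2 = 0.001933 mol.
mass of H2C4H4O6 = 0.001933 x 150.09 = 0.2901 g.
% purity = 0.2901 / 0.9650 x 100 = 30.1%.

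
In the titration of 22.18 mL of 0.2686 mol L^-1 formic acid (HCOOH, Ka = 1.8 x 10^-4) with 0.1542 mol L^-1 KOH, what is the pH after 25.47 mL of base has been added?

4.03

Initial n(HCOOH) = 0.2686 x 0.02218 = 0.005958 mol.
n(KOH) added = 0.1542 x 0.02547 = 0.003927 mol, converting that many moles of HCOOH to HCOO-.
Remaining n(HCOOH) = 0.002030 mol; n(HCOO-) = 0.003927 mol.
By Henderson-Hasselbalch, pH = pKa + log([A^-]/[HA]) = 3.74 + log(0.003927/0.002030) = 3.74 + (+0.29) = 4.03.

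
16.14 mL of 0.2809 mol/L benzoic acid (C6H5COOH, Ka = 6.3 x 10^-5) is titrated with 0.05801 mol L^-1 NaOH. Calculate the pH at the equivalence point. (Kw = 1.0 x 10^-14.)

n(C6H5COOH) = 0.2809 x 0.01614 = 0.004534 mol; V(NaOH) at equivalence = 0.004534/0.05801 = 0.07815 L.
At equivalence all the acid is converted to C6H5COO-; total volume = 0.01614 + 0.07815 = 0.09429 L, so [C6H5COO-] = 0.004534/0.09429 = 0.04808 M.
Kb = Kw/Ka = 1.0e-14 / 6.3 x 10^-5 = 1.59e-10.
[OH^-] = sqrt(Kb x [C6H5COO-]) = sqrt(1.59e-10 x 0.04808) = 2.76e-6 M.
pOH = 5.56, so pH = 14.00 - 5.56 = 8.44.

8.44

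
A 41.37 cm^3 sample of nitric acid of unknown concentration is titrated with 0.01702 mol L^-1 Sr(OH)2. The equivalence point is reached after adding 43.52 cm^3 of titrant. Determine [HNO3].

0.0358 M

n(Sr(OH)2) delivered = 0.01702 x 0.04352 = 0.0007407 mol.
The reaction is 2 HNO3 + 1 Sr(OH)2, so n(HNO3) = 0.0007407 x 2/1 = 0.001481 mol.
[HNO3] = 0.001481 mol / 0.04137 L = 0.0358 M.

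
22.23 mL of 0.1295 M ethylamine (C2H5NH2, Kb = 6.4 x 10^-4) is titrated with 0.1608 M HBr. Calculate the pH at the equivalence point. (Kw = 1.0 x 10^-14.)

n(C2H5NH2) = 0.1295 x 0.02223 = 0.002879 mol; V(HBr) at equivalence = 0.002879/0.1608 = 0.01790 L.
At equivalence the base is fully converted to C2H5NH3+; total volume = 0.04013 L, so [C2H5NH3+] = 0.002879/0.04013 = 0.07173 M.
Ka(C2H5NH3+) = Kw/Kb = 1.0e-14 / 6.4 x 10^-4 = 1.56e-11.
[H^+] = sqrt(Ka x [C2H5NH3+]) = sqrt(1.56e-11 x 0.07173) = 1.06e-6 M.
pH = -log(1.06e-6) = 5.98.

5.98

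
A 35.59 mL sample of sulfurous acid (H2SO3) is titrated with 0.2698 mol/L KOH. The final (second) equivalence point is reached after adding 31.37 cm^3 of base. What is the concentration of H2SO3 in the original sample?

0.119 M

n(KOH) = 0.2698 x 0.03137 = 0.008464 mol.
At the final (second) equivalence point, 2 mol OH^- react per mol H2SO3, so n(H2SO3) = 0.008464 / 2 = 0.004232 mol.
[H2SO3] = 0.004232 / 0.03559 L = 0.119 M.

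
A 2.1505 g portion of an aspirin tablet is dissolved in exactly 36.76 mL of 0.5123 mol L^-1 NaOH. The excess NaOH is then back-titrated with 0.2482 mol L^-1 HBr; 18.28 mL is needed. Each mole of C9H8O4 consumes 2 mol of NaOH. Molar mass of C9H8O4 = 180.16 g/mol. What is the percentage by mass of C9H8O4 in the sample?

Total n(NaOH) added = 0.5123 x 0.03676 = 0.01883 mol.
n(HBr) used = 0.2482 x 0.01828 = 0.004537 mol, which equals the excess n(NaOH).
So n(NaOH) consumed by the sample = 0.01883 - 0.004537 = 0.01430 mol.
n(C9H8O4) = 0.01430 / 2 = 0.007148 mol.
mass C9H8O4 = 0.007148 x 180.16 = 1.288 g, so %C9H8O4 = 1.288/2.1505 x 100 = 59.9%.

59.9%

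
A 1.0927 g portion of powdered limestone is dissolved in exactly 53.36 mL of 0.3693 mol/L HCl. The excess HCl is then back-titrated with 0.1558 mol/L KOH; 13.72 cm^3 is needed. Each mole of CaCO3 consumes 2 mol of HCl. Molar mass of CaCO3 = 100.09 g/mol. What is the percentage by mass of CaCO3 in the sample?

80.5%

Total n(HCl) added = 0.3693 x 0.05336 = 0.01971 mol.
n(KOH) used = 0.1558 x 0.01372 = 0.002138 mol, which equals the excess n(HCl).
So n(HCl) consumed by the sample = 0.01971 - 0.002138 = 0.01757 mol.
n(CaCO3) = 0.01757 / 2 = 0.008784 mol.
mass CaCO3 = 0.008784 x 100.09 = 0.8792 g, so %CaCO3 = 0.8792/1.0927 x 100 = 80.5%.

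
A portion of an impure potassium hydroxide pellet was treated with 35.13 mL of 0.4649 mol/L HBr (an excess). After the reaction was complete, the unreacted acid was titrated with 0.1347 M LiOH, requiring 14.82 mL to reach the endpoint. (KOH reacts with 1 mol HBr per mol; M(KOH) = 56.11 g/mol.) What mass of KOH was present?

Total n(HBr) added = 0.4649 x 0.03513 = 0.01633 mol.
n(LiOH) used = 0.1347 x 0.01482 = 0.001996 mol, which equals the excess n(HBr).
So n(HBr) consumed by the sample = 0.01633 - 0.001996 = 0.01434 mol.
n(KOH) = 0.01434 / 1 = 0.01434 mol.
mass = 0.01434 mol x 56.11 g/mol = 0.804 g.

0.804 g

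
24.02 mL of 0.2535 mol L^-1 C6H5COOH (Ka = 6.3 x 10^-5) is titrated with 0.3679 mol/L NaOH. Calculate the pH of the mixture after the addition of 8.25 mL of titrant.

Initial n(C6H5COOH) = 0.2535 x 0.02402 = 0.006089 mol.
n(NaOH) added = 0.3679 x 0.008250 = 0.003035 mol, converting that many moles of C6H5COOH to C6H5COO-.
Remaining n(C6H5COOH) = 0.003054 mol; n(C6H5COO-) = 0.003035 mol.
By Henderson-Hasselbalch, pH = pKa + log([A^-]/[HA]) = 4.20 + log(0.003035/0.003054) = 4.20 + (-0.00) = 4.20.

4.20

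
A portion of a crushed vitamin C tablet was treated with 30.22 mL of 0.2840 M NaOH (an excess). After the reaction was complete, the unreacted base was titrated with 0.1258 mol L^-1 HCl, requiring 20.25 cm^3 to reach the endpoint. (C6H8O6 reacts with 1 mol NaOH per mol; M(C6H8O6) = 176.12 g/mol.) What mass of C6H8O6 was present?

1.06 g

Total n(NaOH) added = 0.2840 x 0.03022 = 0.008582 mol.
n(HCl) used = 0.1258 x 0.02025 = 0.002547 mol, which equals the excess n(NaOH).
So n(NaOH) consumed by the sample = 0.008582 - 0.002547 = 0.006035 mol.
n(C6H8O6) = 0.006035 / 1 = 0.006035 mol.
mass = 0.006035 mol x 176.12 g/mol = 1.06 g.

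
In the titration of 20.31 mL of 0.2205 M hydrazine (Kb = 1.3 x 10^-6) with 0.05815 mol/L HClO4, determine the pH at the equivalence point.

4.73

n(N2H4) = 0.2205 x 0.02031 = 0.004478 mol; V(HClO4) at equivalence = 0.004478/0.05815 = 0.07701 L.
At equivalence the base is fully converted to N2H5+; total volume = 0.09732 L, so [N2H5+] = 0.004478/0.09732 = 0.04601 M.
Ka(N2H5+) = Kw/Kb = 1.0e-14 / 1.3 x 10^-6 = 7.69e-9.
[H^+] = sqrt(Ka x [N2H5+]) = sqrt(7.69e-9 x 0.04601) = 1.88e-5 M.
pH = -log(1.88e-5) = 4.73.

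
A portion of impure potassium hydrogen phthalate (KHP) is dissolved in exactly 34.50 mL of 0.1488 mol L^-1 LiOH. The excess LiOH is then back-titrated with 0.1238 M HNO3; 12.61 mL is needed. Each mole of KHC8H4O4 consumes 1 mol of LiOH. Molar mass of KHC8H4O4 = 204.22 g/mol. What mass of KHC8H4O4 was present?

Total n(LiOH) added = 0.1488 x 0.03450 = 0.005134 mol.
n(HNO3) used = 0.1238 x 0.01261 = 0.001561 mol, which equals the excess n(LiOH).
So n(LiOH) consumed by the sample = 0.005134 - 0.001561 = 0.003572 mol.
n(KHC8H4O4) = 0.003572 / 1 = 0.003572 mol.
mass = 0.003572 mol x 204.22 g/mol = 0.730 g.

0.730 g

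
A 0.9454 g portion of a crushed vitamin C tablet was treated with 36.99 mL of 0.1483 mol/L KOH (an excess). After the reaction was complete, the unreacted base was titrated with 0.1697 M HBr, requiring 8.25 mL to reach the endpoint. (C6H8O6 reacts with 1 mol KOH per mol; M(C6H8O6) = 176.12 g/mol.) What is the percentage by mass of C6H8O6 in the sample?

76.1%

Total n(KOH) added = 0.1483 x 0.03699 = 0.005486 mol.
n(HBr) used = 0.1697 x 0.008250 = 0.001400 mol, which equals the excess n(KOH).
So n(KOH) consumed by the sample = 0.005486 - 0.001400 = 0.004086 mol.
n(C6H8O6) = 0.004086 / 1 = 0.004086 mol.
mass C6H8O6 = 0.004086 x 176.12 = 0.7196 g, so %C6H8O6 = 0.7196/0.9454 x 100 = 76.1%.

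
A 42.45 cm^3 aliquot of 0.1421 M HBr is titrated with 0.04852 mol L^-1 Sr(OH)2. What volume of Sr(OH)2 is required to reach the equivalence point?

62.2 mL

n(HBr) = 0.1421 mol/L x 0.04245 L = 0.006032 mol.
The neutralisation is 2 HBr : 1 Sr(OH)2, so n(Sr(OH)2) = 0.006032 x 1/2 = 0.003016 mol.
V(Sr(OH)2) = 0.003016 / 0.04852 = 0.06216 L = 62.2 mL.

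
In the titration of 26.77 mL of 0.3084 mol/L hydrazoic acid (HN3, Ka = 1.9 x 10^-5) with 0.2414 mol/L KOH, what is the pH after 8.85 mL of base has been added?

4.26

Initial n(HN3) = 0.3084 x 0.02677 = 0.008256 mol.
n(KOH) added = 0.2414 x 0.008850 = 0.002136 mol, converting that many moles of HN3 to N3-.
Remaining n(HN3) = 0.006119 mol; n(N3-) = 0.002136 mol.
By Henderson-Hasselbalch, pH = pKa + log([A^-]/[HA]) = 4.72 + log(0.002136/0.006119) = 4.72 + (-0.46) = 4.26.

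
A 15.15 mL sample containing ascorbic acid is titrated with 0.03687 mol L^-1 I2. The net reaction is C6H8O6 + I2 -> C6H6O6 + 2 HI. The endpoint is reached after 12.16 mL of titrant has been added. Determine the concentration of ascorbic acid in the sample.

0.0296 M

n(I2) = 0.03687 x 0.01216 = 0.0004483 mol.
From the balanced equation, 1 mol I2 reacts with 1 mol ascorbic acid, so n(ascorbic acid) = 0.0004483 x 1/1 = 0.0004483 mol.
[ascorbic acid] = 0.0004483 / 0.01515 L = 0.0296 M.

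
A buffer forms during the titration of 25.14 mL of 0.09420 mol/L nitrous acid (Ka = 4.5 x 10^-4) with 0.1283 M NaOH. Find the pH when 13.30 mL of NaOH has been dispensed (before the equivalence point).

3.76

Initial n(HNO2) = 0.09420 x 0.02514 = 0.002368 mol.
n(NaOH) added = 0.1283 x 0.01330 = 0.001706 mol, converting that many moles of HNO2 to NO2-.
Remaining n(HNO2) = 0.0006618 mol; n(NO2-) = 0.001706 mol.
By Henderson-Hasselbalch, pH = pKa + log([A^-]/[HA]) = 3.35 + log(0.001706/0.0006618) = 3.35 + (+0.41) = 3.76.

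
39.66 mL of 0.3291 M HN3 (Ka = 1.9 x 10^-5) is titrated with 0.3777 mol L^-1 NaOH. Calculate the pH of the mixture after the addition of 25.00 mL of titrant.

Initial n(HN3) = 0.3291 x 0.03966 = 0.01305 mol.
n(NaOH) added = 0.3777 x 0.02500 = 0.009442 mol, converting that many moles of HN3 to N3-.
Remaining n(HN3) = 0.003610 mol; n(N3-) = 0.009442 mol.
By Henderson-Hasselbalch, pH = pKa + log([A^-]/[HA]) = 4.72 + log(0.009442/0.003610) = 4.72 + (+0.42) = 5.14.

5.14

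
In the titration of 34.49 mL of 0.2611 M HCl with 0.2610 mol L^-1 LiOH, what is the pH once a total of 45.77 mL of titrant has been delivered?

n(acid) = 0.2611 x 0.03449 = 0.009005 mol; n(LiOH) added = 0.2610 x 0.04577 = 0.01195 mol.
Base is in excess by 0.01195 - 0.009005 = 0.002941 mol in a total volume of 0.08026 L.
[OH^-] = 0.002941/0.08026 = 0.03664 M, so pOH = 1.44 and pH = 14.00 - 1.44 = 12.56.

12.56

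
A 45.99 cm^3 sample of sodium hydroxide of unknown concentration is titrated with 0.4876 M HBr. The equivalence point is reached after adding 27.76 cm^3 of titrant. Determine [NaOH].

n(HBr) delivered = 0.4876 x 0.02776 = 0.01354 mol.
For a 1:1 reaction, n(NaOH) = 0.01354 mol.
[NaOH] = 0.01354 mol / 0.04599 L = 0.294 M.

0.294 M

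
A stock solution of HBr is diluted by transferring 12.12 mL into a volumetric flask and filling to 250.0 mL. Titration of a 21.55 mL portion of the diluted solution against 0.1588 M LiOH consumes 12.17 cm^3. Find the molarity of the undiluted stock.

n(LiOH) = 0.1588 x 0.01217 = 0.001933 mol.
n(HBr) in the aliquot = 0.001933 mol.
[diluted HBr] = 0.001933 / 0.02155 = 0.08968 M.
Dilution factor = 250.0/12.12 = 20.63, so [stock] = 0.08968 x 20.63 = 1.85 M.

1.85 M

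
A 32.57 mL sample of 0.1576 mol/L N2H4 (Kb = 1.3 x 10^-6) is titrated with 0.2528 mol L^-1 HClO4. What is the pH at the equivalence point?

n(N2H4) = 0.1576 x 0.03257 = 0.005133 mol; V(HClO4) at equivalence = 0.005133/0.2528 = 0.02030 L.
At equivalence the base is fully converted to N2H5+; total volume = 0.05287 L, so [N2H5+] = 0.005133/0.05287 = 0.09708 M.
Ka(N2H5+) = Kw/Kb = 1.0e-14 / 1.3 x 10^-6 = 7.69e-9.
[H^+] = sqrt(Ka x [N2H5+]) = sqrt(7.69e-9 x 0.09708) = 2.73e-5 M.
pH = -log(2.73e-5) = 4.56.

4.56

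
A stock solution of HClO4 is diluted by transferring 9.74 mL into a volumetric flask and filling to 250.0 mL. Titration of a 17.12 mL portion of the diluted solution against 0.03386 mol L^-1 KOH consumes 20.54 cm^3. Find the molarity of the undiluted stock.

n(KOH) = 0.03386 x 0.02054 = 0.0006955 mol.
n(HClO4) in the aliquot = 0.0006955 mol.
[diluted HClO4] = 0.0006955 / 0.01712 = 0.04062 M.
Dilution factor = 250.0/9.740 = 25.67, so [stock] = 0.04062 x 25.67 = 1.04 M.

1.04 M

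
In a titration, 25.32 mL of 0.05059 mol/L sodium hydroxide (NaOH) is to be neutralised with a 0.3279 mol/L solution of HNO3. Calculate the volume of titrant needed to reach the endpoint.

3.91 mL

n(NaOH) = 0.05059 mol/L x 0.02532 L = 0.001281 mol.
At equivalence n(HNO3) = n(NaOH) = 0.001281 mol.
V(HNO3) = 0.001281 / 0.3279 = 0.003906 L = 3.91 mL.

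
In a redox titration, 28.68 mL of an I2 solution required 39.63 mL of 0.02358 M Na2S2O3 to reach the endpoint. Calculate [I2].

n(Na2S2O3) = 0.02358 x 0.03963 = 0.0009345 mol.
From the balanced equation, 2 mol Na2S2O3 reacts with 1 mol I2, so n(I2) = 0.0009345 x 1/2 = 0.0004672 mol.
[I2] = 0.0004672 / 0.02868 L = 0.0163 M.

0.0163 M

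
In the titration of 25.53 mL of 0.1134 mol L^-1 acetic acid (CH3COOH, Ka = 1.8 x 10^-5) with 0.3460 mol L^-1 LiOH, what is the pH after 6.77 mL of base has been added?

5.37

Initial n(CH3COOH) = 0.1134 x 0.02553 = 0.002895 mol.
n(LiOH) added = 0.3460 x 0.006770 = 0.002342 mol, converting that many moles of CH3COOH to CH3COO-.
Remaining n(CH3COOH) = 0.0005527 mol; n(CH3COO-) = 0.002342 mol.
By Henderson-Hasselbalch, pH = pKa + log([A^-]/[HA]) = 4.74 + log(0.002342/0.0005527) = 4.74 + (+0.63) = 5.37.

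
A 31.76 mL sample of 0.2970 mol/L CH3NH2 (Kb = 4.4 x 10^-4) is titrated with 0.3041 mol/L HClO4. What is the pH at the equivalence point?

5.73

n(CH3NH2) = 0.2970 x 0.03176 = 0.009433 mol; V(HClO4) at equivalence = 0.009433/0.3041 = 0.03102 L.
At equivalence the base is fully converted to CH3NH3+; total volume = 0.06278 L, so [CH3NH3+] = 0.009433/0.06278 = 0.1503 M.
Ka(CH3NH3+) = Kw/Kb = 1.0e-14 / 4.4 x 10^-4 = 2.27e-11.
[H^+] = sqrt(Ka x [CH3NH3+]) = sqrt(2.27e-11 x 0.1503) = 1.85e-6 M.
pH = -log(1.85e-6) = 5.73.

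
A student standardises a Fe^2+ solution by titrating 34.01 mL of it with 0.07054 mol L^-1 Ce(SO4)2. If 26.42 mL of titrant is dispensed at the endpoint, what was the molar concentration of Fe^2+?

n(Ce(SO4)2) = 0.07054 x 0.02642 = 0.001864 mol.
From the balanced equation, 1 mol Ce(SO4)2 reacts with 1 mol Fe^2+, so n(Fe^2+) = 0.001864 x 1/1 = 0.001864 mol.
[Fe^2+] = 0.001864 / 0.03401 L = 0.0548 M.

0.0548 M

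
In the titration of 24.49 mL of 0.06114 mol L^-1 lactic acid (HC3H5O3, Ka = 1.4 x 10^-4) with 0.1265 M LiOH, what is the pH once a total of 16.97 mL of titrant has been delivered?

12.19

n(acid) = 0.06114 x 0.02449 = 0.001497 mol; n(LiOH) added = 0.1265 x 0.01697 = 0.002147 mol.
Base is in excess by 0.002147 - 0.001497 = 0.0006494 mol in a total volume of 0.04146 L.
[OH^-] = 0.0006494/0.04146 = 0.01566 M, so pOH = 1.81 and pH = 14.00 - 1.81 = 12.19.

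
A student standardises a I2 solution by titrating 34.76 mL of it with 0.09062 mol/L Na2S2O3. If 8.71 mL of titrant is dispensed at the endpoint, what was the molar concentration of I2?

0.0114 M

n(Na2S2O3) = 0.09062 x 0.008710 = 0.0007893 mol.
From the balanced equation, 2 mol Na2S2O3 reacts with 1 mol I2, so n(I2) = 0.0007893 x 1/2 = 0.0003947 mol.
[I2] = 0.0003947 / 0.03476 L = 0.0114 M.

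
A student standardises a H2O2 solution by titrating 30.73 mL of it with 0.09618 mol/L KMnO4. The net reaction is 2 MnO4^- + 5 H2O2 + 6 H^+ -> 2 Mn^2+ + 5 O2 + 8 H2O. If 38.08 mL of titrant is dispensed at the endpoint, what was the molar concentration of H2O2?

n(KMnO4) = 0.09618 x 0.03808 = 0.003663 mol.
From the balanced equation, 2 mol KMnO4 reacts with 5 mol H2O2, so n(H2O2) = 0.003663 x 5/2 = 0.009156 mol.
[H2O2] = 0.009156 / 0.03073 L = 0.298 M.

0.298 M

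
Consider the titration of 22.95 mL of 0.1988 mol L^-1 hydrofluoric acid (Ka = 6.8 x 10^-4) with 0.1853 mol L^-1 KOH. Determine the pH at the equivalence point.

8.07

n(HF) = 0.1988 x 0.02295 = 0.004562 mol; V(KOH) at equivalence = 0.004562/0.1853 = 0.02462 L.
At equivalence all the acid is converted to F-; total volume = 0.02295 + 0.02462 = 0.04757 L, so [F-] = 0.004562/0.04757 = 0.09591 M.
Kb = Kw/Ka = 1.0e-14 / 6.8 x 10^-4 = 1.47e-11.
[OH^-] = sqrt(Kb x [F-]) = sqrt(1.47e-11 x 0.09591) = 1.19e-6 M.
pOH = 5.93, so pH = 14.00 - 5.93 = 8.07.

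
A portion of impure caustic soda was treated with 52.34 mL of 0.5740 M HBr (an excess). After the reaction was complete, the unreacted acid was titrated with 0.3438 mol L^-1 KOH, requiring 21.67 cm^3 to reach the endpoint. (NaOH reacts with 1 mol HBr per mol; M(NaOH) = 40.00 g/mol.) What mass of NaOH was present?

Total n(HBr) added = 0.5740 x 0.05234 = 0.03004 mol.
n(KOH) used = 0.3438 x 0.02167 = 0.007450 mol, which equals the excess n(HBr).
So n(HBr) consumed by the sample = 0.03004 - 0.007450 = 0.02259 mol.
n(NaOH) = 0.02259 / 1 = 0.02259 mol.
mass = 0.02259 mol x 40.00 g/mol = 0.904 g.

0.904 g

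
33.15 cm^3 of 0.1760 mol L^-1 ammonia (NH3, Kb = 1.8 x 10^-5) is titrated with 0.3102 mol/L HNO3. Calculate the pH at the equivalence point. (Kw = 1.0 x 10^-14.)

5.10

n(NH3) = 0.1760 x 0.03315 = 0.005834 mol; V(HNO3) at equivalence = 0.005834/0.3102 = 0.01881 L.
At equivalence the base is fully converted to NH4+; total volume = 0.05196 L, so [NH4+] = 0.005834/0.05196 = 0.1123 M.
Ka(NH4+) = Kw/Kb = 1.0e-14 / 1.8 x 10^-5 = 5.56e-10.
[H^+] = sqrt(Ka x [NH4+]) = sqrt(5.56e-10 x 0.1123) = 7.90e-6 M.
pH = -log(7.90e-6) = 5.10.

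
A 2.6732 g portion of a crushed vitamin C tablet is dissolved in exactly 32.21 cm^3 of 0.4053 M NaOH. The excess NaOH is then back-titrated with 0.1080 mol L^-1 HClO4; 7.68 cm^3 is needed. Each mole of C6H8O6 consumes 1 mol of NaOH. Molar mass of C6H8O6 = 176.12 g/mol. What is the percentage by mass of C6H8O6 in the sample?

Total n(NaOH) added = 0.4053 x 0.03221 = 0.01305 mol.
n(HClO4) used = 0.1080 x 0.007680 = 0.0008294 mol, which equals the excess n(NaOH).
So n(NaOH) consumed by the sample = 0.01305 - 0.0008294 = 0.01223 mol.
n(C6H8O6) = 0.01223 / 1 = 0.01223 mol.
mass C6H8O6 = 0.01223 x 176.12 = 2.153 g, so %C6H8O6 = 2.153/2.6732 x 100 = 80.5%.

80.5%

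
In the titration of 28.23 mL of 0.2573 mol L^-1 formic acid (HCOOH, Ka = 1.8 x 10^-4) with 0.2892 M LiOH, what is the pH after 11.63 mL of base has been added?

Initial n(HCOOH) = 0.2573 x 0.02823 = 0.007264 mol.
n(LiOH) added = 0.2892 x 0.01163 = 0.003363 mol, converting that many moles of HCOOH to HCOO-.
Remaining n(HCOOH) = 0.003900 mol; n(HCOO-) = 0.003363 mol.
By Henderson-Hasselbalch, pH = pKa + log([A^-]/[HA]) = 3.74 + log(0.003363/0.003900) = 3.74 + (-0.06) = 3.68.

3.68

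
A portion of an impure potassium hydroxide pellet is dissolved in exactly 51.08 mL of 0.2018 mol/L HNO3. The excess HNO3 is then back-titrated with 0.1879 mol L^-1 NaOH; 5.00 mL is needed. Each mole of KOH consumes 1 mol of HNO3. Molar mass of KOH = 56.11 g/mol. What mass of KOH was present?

Total n(HNO3) added = 0.2018 x 0.05108 = 0.01031 mol.
n(NaOH) used = 0.1879 x 0.005000 = 0.0009395 mol, which equals the excess n(HNO3).
So n(HNO3) consumed by the sample = 0.01031 - 0.0009395 = 0.009368 mol.
n(KOH) = 0.009368 / 1 = 0.009368 mol.
mass = 0.009368 mol x 56.11 g/mol = 0.526 g.

0.526 g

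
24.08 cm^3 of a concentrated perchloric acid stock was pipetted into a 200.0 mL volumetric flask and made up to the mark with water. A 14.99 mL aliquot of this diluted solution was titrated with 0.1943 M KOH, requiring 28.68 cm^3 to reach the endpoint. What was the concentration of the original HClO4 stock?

n(KOH) = 0.1943 x 0.02868 = 0.005573 mol.
n(HClO4) in the aliquot = 0.005573 mol.
[diluted HClO4] = 0.005573 / 0.01499 = 0.3717 M.
Dilution factor = 200.0/24.08 = 8.306, so [stock] = 0.3717 x 8.306 = 3.09 M.

3.09 M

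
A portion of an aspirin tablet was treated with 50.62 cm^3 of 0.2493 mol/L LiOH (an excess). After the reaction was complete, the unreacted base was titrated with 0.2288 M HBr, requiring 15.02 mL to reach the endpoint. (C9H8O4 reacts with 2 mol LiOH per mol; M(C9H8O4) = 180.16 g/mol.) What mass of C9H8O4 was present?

0.827 g

Total n(LiOH) added = 0.2493 x 0.05062 = 0.01262 mol.
n(HBr) used = 0.2288 x 0.01502 = 0.003437 mol, which equals the excess n(LiOH).
So n(LiOH) consumed by the sample = 0.01262 - 0.003437 = 0.009183 mol.
n(C9H8O4) = 0.009183 / 2 = 0.004591 mol.
mass = 0.004591 mol x 180.16 g/mol = 0.827 g.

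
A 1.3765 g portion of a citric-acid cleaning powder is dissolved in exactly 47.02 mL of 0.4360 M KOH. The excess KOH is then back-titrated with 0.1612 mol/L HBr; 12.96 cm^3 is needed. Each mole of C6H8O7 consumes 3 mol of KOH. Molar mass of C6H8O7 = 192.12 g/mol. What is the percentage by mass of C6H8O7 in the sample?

Total n(KOH) added = 0.4360 x 0.04702 = 0.02050 mol.
n(HBr) used = 0.1612 x 0.01296 = 0.002089 mol, which equals the excess n(KOH).
So n(KOH) consumed by the sample = 0.02050 - 0.002089 = 0.01841 mol.
n(C6H8O7) = 0.01841 / 3 = 0.006137 mol.
mass C6H8O7 = 0.006137 x 192.12 = 1.179 g, so %C6H8O7 = 1.179/1.3765 x 100 = 85.7%.

85.7%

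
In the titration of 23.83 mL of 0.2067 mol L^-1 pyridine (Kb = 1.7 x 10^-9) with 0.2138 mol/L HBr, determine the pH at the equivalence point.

3.10

n(C5H5N) = 0.2067 x 0.02383 = 0.004926 mol; V(HBr) at equivalence = 0.004926/0.2138 = 0.02304 L.
At equivalence the base is fully converted to C5H5NH+; total volume = 0.04687 L, so [C5H5NH+] = 0.004926/0.04687 = 0.1051 M.
Ka(C5H5NH+) = Kw/Kb = 1.0e-14 / 1.7 x 10^-9 = 5.88e-6.
[H^+] = sqrt(Ka x [C5H5NH+]) = sqrt(5.88e-6 x 0.1051) = 0.000786 M.
pH = -log(0.000786) = 3.10.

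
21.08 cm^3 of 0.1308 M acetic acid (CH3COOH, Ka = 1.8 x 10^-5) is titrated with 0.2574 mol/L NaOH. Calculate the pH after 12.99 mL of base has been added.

n(acid) = 0.1308 x 0.02108 = 0.002757 mol; n(NaOH) added = 0.2574 x 0.01299 = 0.003344 mol.
Base is in excess by 0.003344 - 0.002757 = 0.0005864 mol in a total volume of 0.03407 L.
[OH^-] = 0.0005864/0.03407 = 0.01721 M, so pOH = 1.76 and pH = 14.00 - 1.76 = 12.24.

12.24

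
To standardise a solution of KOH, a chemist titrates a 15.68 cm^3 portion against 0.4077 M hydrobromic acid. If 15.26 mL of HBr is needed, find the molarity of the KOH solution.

0.397 M

n(HBr) delivered = 0.4077 x 0.01526 = 0.006222 mol.
For a 1:1 reaction, n(KOH) = 0.006222 mol.
[KOH] = 0.006222 mol / 0.01568 L = 0.397 M.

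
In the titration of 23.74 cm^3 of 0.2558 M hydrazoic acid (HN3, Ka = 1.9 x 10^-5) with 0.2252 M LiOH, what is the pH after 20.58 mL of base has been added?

5.23

Initial n(HN3) = 0.2558 x 0.02374 = 0.006073 mol.
n(LiOH) added = 0.2252 x 0.02058 = 0.004635 mol, converting that many moles of HN3 to N3-.
Remaining n(HN3) = 0.001438 mol; n(N3-) = 0.004635 mol.
By Henderson-Hasselbalch, pH = pKa + log([A^-]/[HA]) = 4.72 + log(0.004635/0.001438) = 4.72 + (+0.51) = 5.23.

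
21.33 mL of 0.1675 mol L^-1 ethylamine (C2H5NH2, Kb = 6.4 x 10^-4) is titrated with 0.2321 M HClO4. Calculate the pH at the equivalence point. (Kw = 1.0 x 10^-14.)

5.91

n(C2H5NH2) = 0.1675 x 0.02133 = 0.003573 mol; V(HClO4) at equivalence = 0.003573/0.2321 = 0.01539 L.
At equivalence the base is fully converted to C2H5NH3+; total volume = 0.03672 L, so [C2H5NH3+] = 0.003573/0.03672 = 0.09729 M.
Ka(C2H5NH3+) = Kw/Kb = 1.0e-14 / 6.4 x 10^-4 = 1.56e-11.
[H^+] = sqrt(Ka x [C2H5NH3+]) = sqrt(1.56e-11 x 0.09729) = 1.23e-6 M.
pH = -log(1.23e-6) = 5.91.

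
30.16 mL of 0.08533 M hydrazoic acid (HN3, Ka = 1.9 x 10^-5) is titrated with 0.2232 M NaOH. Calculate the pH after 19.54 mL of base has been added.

12.56

n(acid) = 0.08533 x 0.03016 = 0.002574 mol; n(NaOH) added = 0.2232 x 0.01954 = 0.004361 mol.
Base is in excess by 0.004361 - 0.002574 = 0.001788 mol in a total volume of 0.04970 L.
[OH^-] = 0.001788/0.04970 = 0.03597 M, so pOH = 1.44 and pH = 14.00 - 1.44 = 12.56.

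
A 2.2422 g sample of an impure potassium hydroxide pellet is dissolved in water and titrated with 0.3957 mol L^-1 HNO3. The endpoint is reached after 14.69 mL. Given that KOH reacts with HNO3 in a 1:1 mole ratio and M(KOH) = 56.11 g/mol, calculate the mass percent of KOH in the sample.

n(HNO3) = 0.3957 x 0.01469 = 0.005813 mol.
n(KOH) = 0.005813 / 1 = 0.005813 mol.
mass of KOH = 0.005813 x 56.11 = 0.3262 g.
% purity = 0.3262 / 2.2422 x 100 = 14.5%.

14.5%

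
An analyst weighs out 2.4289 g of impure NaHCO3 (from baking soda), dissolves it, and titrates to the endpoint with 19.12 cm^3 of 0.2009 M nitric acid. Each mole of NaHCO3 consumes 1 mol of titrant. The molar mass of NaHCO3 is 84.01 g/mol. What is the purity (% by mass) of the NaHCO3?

n(HNO3) = 0.2009 x 0.01912 = 0.003841 mol.
n(NaHCO3) = 0.003841 / 1 = 0.003841 mol.
mass of NaHCO3 = 0.003841 x 84.01 = 0.3227 g.
% purity = 0.3227 / 2.4289 x 100 = 13.3%.

13.3%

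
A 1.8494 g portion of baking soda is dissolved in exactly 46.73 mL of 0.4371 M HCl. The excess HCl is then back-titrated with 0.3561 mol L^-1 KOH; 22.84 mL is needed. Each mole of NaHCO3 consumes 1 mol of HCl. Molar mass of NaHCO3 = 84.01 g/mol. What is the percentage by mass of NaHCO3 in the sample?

55.8%

Total n(HCl) added = 0.4371 x 0.04673 = 0.02043 mol.
n(KOH) used = 0.3561 x 0.02284 = 0.008133 mol, which equals the excess n(HCl).
So n(HCl) consumed by the sample = 0.02043 - 0.008133 = 0.01229 mol.
n(NaHCO3) = 0.01229 / 1 = 0.01229 mol.
mass NaHCO3 = 0.01229 x 84.01 = 1.033 g, so %NaHCO3 = 1.033/1.8494 x 100 = 55.8%.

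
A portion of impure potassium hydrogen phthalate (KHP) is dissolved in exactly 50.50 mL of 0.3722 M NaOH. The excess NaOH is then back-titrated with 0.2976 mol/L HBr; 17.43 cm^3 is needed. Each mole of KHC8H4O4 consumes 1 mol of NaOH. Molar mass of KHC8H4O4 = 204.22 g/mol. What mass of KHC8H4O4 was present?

Total n(NaOH) added = 0.3722 x 0.05050 = 0.01880 mol.
n(HBr) used = 0.2976 x 0.01743 = 0.005187 mol, which equals the excess n(NaOH).
So n(NaOH) consumed by the sample = 0.01880 - 0.005187 = 0.01361 mol.
n(KHC8H4O4) = 0.01361 / 1 = 0.01361 mol.
mass = 0.01361 mol x 204.22 g/mol = 2.78 g.

2.78 g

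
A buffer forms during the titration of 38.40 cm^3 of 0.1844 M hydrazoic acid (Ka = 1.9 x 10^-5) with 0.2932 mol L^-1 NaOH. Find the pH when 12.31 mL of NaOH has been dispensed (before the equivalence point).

Initial n(HN3) = 0.1844 x 0.03840 = 0.007081 mol.
n(NaOH) added = 0.2932 x 0.01231 = 0.003609 mol, converting that many moles of HN3 to N3-.
Remaining n(HN3) = 0.003472 mol; n(N3-) = 0.003609 mol.
By Henderson-Hasselbalch, pH = pKa + log([A^-]/[HA]) = 4.72 + log(0.003609/0.003472) = 4.72 + (+0.02) = 4.74.

4.74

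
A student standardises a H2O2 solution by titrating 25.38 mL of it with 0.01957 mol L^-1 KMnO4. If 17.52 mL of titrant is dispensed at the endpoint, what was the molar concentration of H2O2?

0.0338 M

n(KMnO4) = 0.01957 x 0.01752 = 0.0003429 mol.
From the balanced equation, 2 mol KMnO4 reacts with 5 mol H2O2, so n(H2O2) = 0.0003429 x 5/2 = 0.0008572 mol.
[H2O2] = 0.0008572 / 0.02538 L = 0.0338 M.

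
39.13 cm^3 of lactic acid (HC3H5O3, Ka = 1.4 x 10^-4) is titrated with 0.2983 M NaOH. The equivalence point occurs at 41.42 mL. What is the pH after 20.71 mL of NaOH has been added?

20.71 mL is exactly half the equivalence volume (41.42/2), i.e. the half-equivalence point.
There, n(HA) = n(A^-), so pH = pKa = -log(1.4 x 10^-4) = 3.85.

3.85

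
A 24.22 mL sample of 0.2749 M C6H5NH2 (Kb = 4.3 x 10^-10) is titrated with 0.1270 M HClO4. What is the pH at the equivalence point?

2.85

n(C6H5NH2) = 0.2749 x 0.02422 = 0.006658 mol; V(HClO4) at equivalence = 0.006658/0.1270 = 0.05243 L.
At equivalence the base is fully converted to C6H5NH3+; total volume = 0.07665 L, so [C6H5NH3+] = 0.006658/0.07665 = 0.08687 M.
Ka(C6H5NH3+) = Kw/Kb = 1.0e-14 / 4.3 x 10^-10 = 2.33e-5.
[H^+] = sqrt(Ka x [C6H5NH3+]) = sqrt(2.33e-5 x 0.08687) = 0.00142 M.
pH = -log(0.00142) = 2.85.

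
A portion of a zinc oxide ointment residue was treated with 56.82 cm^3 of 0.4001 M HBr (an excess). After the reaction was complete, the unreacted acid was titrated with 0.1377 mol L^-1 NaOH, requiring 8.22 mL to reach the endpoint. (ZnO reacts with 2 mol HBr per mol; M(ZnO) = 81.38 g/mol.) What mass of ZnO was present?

Total n(HBr) added = 0.4001 x 0.05682 = 0.02273 mol.
n(NaOH) used = 0.1377 x 0.008220 = 0.001132 mol, which equals the excess n(HBr).
So n(HBr) consumed by the sample = 0.02273 - 0.001132 = 0.02160 mol.
n(ZnO) = 0.02160 / 2 = 0.01080 mol.
mass = 0.01080 mol x 81.38 g/mol = 0.879 g.

0.879 g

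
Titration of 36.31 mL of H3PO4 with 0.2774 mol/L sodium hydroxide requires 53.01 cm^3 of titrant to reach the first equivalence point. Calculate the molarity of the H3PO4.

n(NaOH) = 0.2774 x 0.05301 = 0.01470 mol.
At the first equivalence point, 1 mol OH^- react per mol H3PO4, so n(H3PO4) = 0.01470 / 1 = 0.01470 mol.
[H3PO4] = 0.01470 / 0.03631 L = 0.405 M.

0.405 M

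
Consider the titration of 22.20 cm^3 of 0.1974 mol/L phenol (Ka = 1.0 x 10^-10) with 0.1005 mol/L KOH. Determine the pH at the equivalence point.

11.41

n(C6H5OH) = 0.1974 x 0.02220 = 0.004382 mol; V(KOH) at equivalence = 0.004382/0.1005 = 0.04360 L.
At equivalence all the acid is converted to C6H5O-; total volume = 0.02220 + 0.04360 = 0.06580 L, so [C6H5O-] = 0.004382/0.06580 = 0.06660 M.
Kb = Kw/Ka = 1.0e-14 / 1.0 x 10^-10 = 0.000100.
[OH^-] = sqrt(Kb x [C6H5O-]) = sqrt(0.000100 x 0.06660) = 0.00258 M.
pOH = 2.59, so pH = 14.00 - 2.59 = 11.41.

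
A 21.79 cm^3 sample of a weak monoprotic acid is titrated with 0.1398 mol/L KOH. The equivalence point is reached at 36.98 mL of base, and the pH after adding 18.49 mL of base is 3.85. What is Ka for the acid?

18.49 mL is half of the equivalence volume, so this is the half-equivalence point where [HA] = [A^-].
At half-equivalence pH = pKa, so pKa = 3.85.
Ka = 10^(-3.85) = 1.4 x 10^-4.

1.4 x 10^-4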